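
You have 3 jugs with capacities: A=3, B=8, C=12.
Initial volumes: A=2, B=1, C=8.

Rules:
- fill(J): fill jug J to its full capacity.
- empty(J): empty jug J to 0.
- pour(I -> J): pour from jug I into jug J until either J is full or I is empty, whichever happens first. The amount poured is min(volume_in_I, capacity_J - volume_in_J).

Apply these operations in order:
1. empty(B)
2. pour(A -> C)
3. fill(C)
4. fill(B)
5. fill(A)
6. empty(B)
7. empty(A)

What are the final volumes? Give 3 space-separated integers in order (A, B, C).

Answer: 0 0 12

Derivation:
Step 1: empty(B) -> (A=2 B=0 C=8)
Step 2: pour(A -> C) -> (A=0 B=0 C=10)
Step 3: fill(C) -> (A=0 B=0 C=12)
Step 4: fill(B) -> (A=0 B=8 C=12)
Step 5: fill(A) -> (A=3 B=8 C=12)
Step 6: empty(B) -> (A=3 B=0 C=12)
Step 7: empty(A) -> (A=0 B=0 C=12)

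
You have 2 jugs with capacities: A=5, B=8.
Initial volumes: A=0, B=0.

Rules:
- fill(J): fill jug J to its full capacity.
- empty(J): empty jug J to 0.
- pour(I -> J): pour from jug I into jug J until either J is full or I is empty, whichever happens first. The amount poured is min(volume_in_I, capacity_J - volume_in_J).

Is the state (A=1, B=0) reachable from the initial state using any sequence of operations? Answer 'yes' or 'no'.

BFS from (A=0, B=0):
  1. fill(B) -> (A=0 B=8)
  2. pour(B -> A) -> (A=5 B=3)
  3. empty(A) -> (A=0 B=3)
  4. pour(B -> A) -> (A=3 B=0)
  5. fill(B) -> (A=3 B=8)
  6. pour(B -> A) -> (A=5 B=6)
  7. empty(A) -> (A=0 B=6)
  8. pour(B -> A) -> (A=5 B=1)
  9. empty(A) -> (A=0 B=1)
  10. pour(B -> A) -> (A=1 B=0)
Target reached → yes.

Answer: yes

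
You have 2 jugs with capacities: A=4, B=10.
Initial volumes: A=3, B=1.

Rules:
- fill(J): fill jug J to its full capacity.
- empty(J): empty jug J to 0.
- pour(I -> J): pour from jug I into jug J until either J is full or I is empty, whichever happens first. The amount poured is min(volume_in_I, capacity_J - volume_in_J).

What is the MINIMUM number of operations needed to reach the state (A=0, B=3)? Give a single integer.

Answer: 2

Derivation:
BFS from (A=3, B=1). One shortest path:
  1. empty(B) -> (A=3 B=0)
  2. pour(A -> B) -> (A=0 B=3)
Reached target in 2 moves.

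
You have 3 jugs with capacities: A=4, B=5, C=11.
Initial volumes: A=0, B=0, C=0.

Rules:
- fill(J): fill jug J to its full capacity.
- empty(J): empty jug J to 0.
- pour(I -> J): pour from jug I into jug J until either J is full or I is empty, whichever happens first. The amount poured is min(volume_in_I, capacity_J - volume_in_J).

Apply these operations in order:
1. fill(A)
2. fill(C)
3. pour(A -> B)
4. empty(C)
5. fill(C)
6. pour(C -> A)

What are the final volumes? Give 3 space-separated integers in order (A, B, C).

Step 1: fill(A) -> (A=4 B=0 C=0)
Step 2: fill(C) -> (A=4 B=0 C=11)
Step 3: pour(A -> B) -> (A=0 B=4 C=11)
Step 4: empty(C) -> (A=0 B=4 C=0)
Step 5: fill(C) -> (A=0 B=4 C=11)
Step 6: pour(C -> A) -> (A=4 B=4 C=7)

Answer: 4 4 7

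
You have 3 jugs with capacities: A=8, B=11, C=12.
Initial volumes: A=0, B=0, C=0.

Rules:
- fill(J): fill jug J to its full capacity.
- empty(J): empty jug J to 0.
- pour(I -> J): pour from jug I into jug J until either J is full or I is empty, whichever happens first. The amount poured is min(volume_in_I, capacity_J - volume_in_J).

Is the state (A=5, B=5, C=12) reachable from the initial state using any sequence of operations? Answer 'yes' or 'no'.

Answer: yes

Derivation:
BFS from (A=0, B=0, C=0):
  1. fill(B) -> (A=0 B=11 C=0)
  2. pour(B -> A) -> (A=8 B=3 C=0)
  3. empty(A) -> (A=0 B=3 C=0)
  4. pour(B -> A) -> (A=3 B=0 C=0)
  5. fill(B) -> (A=3 B=11 C=0)
  6. pour(B -> A) -> (A=8 B=6 C=0)
  7. pour(B -> C) -> (A=8 B=0 C=6)
  8. pour(A -> B) -> (A=0 B=8 C=6)
  9. fill(A) -> (A=8 B=8 C=6)
  10. pour(A -> B) -> (A=5 B=11 C=6)
  11. pour(B -> C) -> (A=5 B=5 C=12)
Target reached → yes.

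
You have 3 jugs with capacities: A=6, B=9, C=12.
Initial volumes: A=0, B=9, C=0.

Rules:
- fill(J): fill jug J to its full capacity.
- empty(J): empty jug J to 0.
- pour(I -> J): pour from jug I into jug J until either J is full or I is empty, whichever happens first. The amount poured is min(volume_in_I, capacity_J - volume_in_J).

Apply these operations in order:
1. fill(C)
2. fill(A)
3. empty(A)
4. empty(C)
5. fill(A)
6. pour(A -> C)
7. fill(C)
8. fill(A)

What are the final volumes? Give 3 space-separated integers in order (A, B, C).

Answer: 6 9 12

Derivation:
Step 1: fill(C) -> (A=0 B=9 C=12)
Step 2: fill(A) -> (A=6 B=9 C=12)
Step 3: empty(A) -> (A=0 B=9 C=12)
Step 4: empty(C) -> (A=0 B=9 C=0)
Step 5: fill(A) -> (A=6 B=9 C=0)
Step 6: pour(A -> C) -> (A=0 B=9 C=6)
Step 7: fill(C) -> (A=0 B=9 C=12)
Step 8: fill(A) -> (A=6 B=9 C=12)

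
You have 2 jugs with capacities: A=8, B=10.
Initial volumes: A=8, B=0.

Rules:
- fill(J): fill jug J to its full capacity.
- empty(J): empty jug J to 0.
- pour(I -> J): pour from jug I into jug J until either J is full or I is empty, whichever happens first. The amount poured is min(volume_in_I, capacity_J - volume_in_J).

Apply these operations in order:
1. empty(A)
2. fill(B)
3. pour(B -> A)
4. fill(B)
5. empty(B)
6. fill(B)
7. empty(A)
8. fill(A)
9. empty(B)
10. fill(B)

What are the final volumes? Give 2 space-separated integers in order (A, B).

Answer: 8 10

Derivation:
Step 1: empty(A) -> (A=0 B=0)
Step 2: fill(B) -> (A=0 B=10)
Step 3: pour(B -> A) -> (A=8 B=2)
Step 4: fill(B) -> (A=8 B=10)
Step 5: empty(B) -> (A=8 B=0)
Step 6: fill(B) -> (A=8 B=10)
Step 7: empty(A) -> (A=0 B=10)
Step 8: fill(A) -> (A=8 B=10)
Step 9: empty(B) -> (A=8 B=0)
Step 10: fill(B) -> (A=8 B=10)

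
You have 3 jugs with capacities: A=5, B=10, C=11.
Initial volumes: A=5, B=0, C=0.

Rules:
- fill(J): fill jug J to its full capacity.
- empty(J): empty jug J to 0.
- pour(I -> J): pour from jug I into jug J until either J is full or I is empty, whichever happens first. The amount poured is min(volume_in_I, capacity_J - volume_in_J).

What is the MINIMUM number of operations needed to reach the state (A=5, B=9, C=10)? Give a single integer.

Answer: 8

Derivation:
BFS from (A=5, B=0, C=0). One shortest path:
  1. fill(B) -> (A=5 B=10 C=0)
  2. pour(B -> C) -> (A=5 B=0 C=10)
  3. fill(B) -> (A=5 B=10 C=10)
  4. pour(A -> C) -> (A=4 B=10 C=11)
  5. empty(C) -> (A=4 B=10 C=0)
  6. pour(B -> C) -> (A=4 B=0 C=10)
  7. fill(B) -> (A=4 B=10 C=10)
  8. pour(B -> A) -> (A=5 B=9 C=10)
Reached target in 8 moves.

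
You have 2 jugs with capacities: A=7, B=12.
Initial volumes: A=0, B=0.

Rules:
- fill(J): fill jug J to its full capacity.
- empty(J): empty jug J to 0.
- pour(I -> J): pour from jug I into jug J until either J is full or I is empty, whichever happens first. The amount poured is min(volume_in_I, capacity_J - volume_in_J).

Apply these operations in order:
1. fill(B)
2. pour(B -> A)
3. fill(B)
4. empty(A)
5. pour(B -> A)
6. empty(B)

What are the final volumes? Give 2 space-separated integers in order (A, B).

Step 1: fill(B) -> (A=0 B=12)
Step 2: pour(B -> A) -> (A=7 B=5)
Step 3: fill(B) -> (A=7 B=12)
Step 4: empty(A) -> (A=0 B=12)
Step 5: pour(B -> A) -> (A=7 B=5)
Step 6: empty(B) -> (A=7 B=0)

Answer: 7 0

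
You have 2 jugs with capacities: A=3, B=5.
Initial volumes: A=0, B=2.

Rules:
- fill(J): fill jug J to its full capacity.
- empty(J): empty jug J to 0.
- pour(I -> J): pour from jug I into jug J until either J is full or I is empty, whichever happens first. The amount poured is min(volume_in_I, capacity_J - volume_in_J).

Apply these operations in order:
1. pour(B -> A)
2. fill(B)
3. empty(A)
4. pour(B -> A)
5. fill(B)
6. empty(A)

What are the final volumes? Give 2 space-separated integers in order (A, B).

Answer: 0 5

Derivation:
Step 1: pour(B -> A) -> (A=2 B=0)
Step 2: fill(B) -> (A=2 B=5)
Step 3: empty(A) -> (A=0 B=5)
Step 4: pour(B -> A) -> (A=3 B=2)
Step 5: fill(B) -> (A=3 B=5)
Step 6: empty(A) -> (A=0 B=5)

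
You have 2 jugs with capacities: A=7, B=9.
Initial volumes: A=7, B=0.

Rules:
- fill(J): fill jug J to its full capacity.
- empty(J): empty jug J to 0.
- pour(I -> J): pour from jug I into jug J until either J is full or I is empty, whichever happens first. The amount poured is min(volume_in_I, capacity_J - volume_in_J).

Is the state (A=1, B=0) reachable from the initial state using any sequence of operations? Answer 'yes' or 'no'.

BFS from (A=7, B=0):
  1. pour(A -> B) -> (A=0 B=7)
  2. fill(A) -> (A=7 B=7)
  3. pour(A -> B) -> (A=5 B=9)
  4. empty(B) -> (A=5 B=0)
  5. pour(A -> B) -> (A=0 B=5)
  6. fill(A) -> (A=7 B=5)
  7. pour(A -> B) -> (A=3 B=9)
  8. empty(B) -> (A=3 B=0)
  9. pour(A -> B) -> (A=0 B=3)
  10. fill(A) -> (A=7 B=3)
  11. pour(A -> B) -> (A=1 B=9)
  12. empty(B) -> (A=1 B=0)
Target reached → yes.

Answer: yes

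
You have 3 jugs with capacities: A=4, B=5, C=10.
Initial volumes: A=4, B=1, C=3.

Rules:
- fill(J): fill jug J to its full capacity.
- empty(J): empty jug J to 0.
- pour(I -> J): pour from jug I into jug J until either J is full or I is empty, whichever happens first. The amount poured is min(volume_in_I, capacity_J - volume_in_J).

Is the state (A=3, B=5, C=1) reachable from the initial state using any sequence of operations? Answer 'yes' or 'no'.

Answer: yes

Derivation:
BFS from (A=4, B=1, C=3):
  1. empty(A) -> (A=0 B=1 C=3)
  2. pour(C -> A) -> (A=3 B=1 C=0)
  3. pour(B -> C) -> (A=3 B=0 C=1)
  4. fill(B) -> (A=3 B=5 C=1)
Target reached → yes.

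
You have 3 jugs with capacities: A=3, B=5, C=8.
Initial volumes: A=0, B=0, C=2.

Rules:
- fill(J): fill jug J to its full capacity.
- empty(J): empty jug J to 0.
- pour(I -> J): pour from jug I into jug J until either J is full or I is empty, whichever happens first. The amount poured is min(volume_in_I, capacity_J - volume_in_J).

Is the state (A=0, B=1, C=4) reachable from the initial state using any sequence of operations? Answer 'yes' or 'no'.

Answer: yes

Derivation:
BFS from (A=0, B=0, C=2):
  1. fill(A) -> (A=3 B=0 C=2)
  2. fill(B) -> (A=3 B=5 C=2)
  3. pour(B -> C) -> (A=3 B=0 C=7)
  4. pour(A -> B) -> (A=0 B=3 C=7)
  5. pour(C -> A) -> (A=3 B=3 C=4)
  6. pour(A -> B) -> (A=1 B=5 C=4)
  7. empty(B) -> (A=1 B=0 C=4)
  8. pour(A -> B) -> (A=0 B=1 C=4)
Target reached → yes.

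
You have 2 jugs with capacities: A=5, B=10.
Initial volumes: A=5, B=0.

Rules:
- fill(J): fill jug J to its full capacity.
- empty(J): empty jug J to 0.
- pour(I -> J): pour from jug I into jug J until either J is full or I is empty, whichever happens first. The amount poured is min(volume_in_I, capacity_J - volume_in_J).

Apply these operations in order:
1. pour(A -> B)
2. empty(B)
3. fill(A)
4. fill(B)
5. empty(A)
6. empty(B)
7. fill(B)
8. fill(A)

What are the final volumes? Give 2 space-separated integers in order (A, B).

Answer: 5 10

Derivation:
Step 1: pour(A -> B) -> (A=0 B=5)
Step 2: empty(B) -> (A=0 B=0)
Step 3: fill(A) -> (A=5 B=0)
Step 4: fill(B) -> (A=5 B=10)
Step 5: empty(A) -> (A=0 B=10)
Step 6: empty(B) -> (A=0 B=0)
Step 7: fill(B) -> (A=0 B=10)
Step 8: fill(A) -> (A=5 B=10)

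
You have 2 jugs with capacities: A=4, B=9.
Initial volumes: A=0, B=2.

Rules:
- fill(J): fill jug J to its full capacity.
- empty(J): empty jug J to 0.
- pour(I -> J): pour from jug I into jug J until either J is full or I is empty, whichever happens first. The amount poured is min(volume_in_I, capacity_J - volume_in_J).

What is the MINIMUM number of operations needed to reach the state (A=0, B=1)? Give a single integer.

Answer: 5

Derivation:
BFS from (A=0, B=2). One shortest path:
  1. fill(B) -> (A=0 B=9)
  2. pour(B -> A) -> (A=4 B=5)
  3. empty(A) -> (A=0 B=5)
  4. pour(B -> A) -> (A=4 B=1)
  5. empty(A) -> (A=0 B=1)
Reached target in 5 moves.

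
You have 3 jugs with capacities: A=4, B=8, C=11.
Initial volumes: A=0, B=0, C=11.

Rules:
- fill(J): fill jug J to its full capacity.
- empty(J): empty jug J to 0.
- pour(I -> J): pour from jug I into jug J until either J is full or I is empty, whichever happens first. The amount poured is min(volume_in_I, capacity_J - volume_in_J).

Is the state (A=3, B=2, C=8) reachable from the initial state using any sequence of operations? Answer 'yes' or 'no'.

Answer: no

Derivation:
BFS explored all 330 reachable states.
Reachable set includes: (0,0,0), (0,0,1), (0,0,2), (0,0,3), (0,0,4), (0,0,5), (0,0,6), (0,0,7), (0,0,8), (0,0,9), (0,0,10), (0,0,11) ...
Target (A=3, B=2, C=8) not in reachable set → no.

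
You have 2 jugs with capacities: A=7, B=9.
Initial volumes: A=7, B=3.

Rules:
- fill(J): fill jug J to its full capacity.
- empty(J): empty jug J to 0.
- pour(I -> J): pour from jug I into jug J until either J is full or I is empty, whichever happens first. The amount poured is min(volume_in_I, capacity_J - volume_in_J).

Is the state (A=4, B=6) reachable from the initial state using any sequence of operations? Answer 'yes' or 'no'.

BFS explored all 32 reachable states.
Reachable set includes: (0,0), (0,1), (0,2), (0,3), (0,4), (0,5), (0,6), (0,7), (0,8), (0,9), (1,0), (1,9) ...
Target (A=4, B=6) not in reachable set → no.

Answer: no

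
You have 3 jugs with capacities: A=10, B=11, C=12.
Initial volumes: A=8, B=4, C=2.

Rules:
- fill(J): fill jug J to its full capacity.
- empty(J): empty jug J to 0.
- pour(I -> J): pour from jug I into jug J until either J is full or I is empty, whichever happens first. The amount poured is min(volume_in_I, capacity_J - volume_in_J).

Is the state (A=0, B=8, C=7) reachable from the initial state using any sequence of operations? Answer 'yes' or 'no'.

BFS from (A=8, B=4, C=2):
  1. pour(C -> B) -> (A=8 B=6 C=0)
  2. fill(C) -> (A=8 B=6 C=12)
  3. pour(C -> B) -> (A=8 B=11 C=7)
  4. empty(B) -> (A=8 B=0 C=7)
  5. pour(A -> B) -> (A=0 B=8 C=7)
Target reached → yes.

Answer: yes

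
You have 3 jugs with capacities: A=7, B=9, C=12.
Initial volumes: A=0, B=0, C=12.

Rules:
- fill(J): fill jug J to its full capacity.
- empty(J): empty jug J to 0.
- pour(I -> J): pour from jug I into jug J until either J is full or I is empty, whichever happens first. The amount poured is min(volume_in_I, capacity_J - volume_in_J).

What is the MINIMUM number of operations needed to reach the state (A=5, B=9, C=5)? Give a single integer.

Answer: 4

Derivation:
BFS from (A=0, B=0, C=12). One shortest path:
  1. fill(A) -> (A=7 B=0 C=12)
  2. pour(A -> B) -> (A=0 B=7 C=12)
  3. pour(C -> A) -> (A=7 B=7 C=5)
  4. pour(A -> B) -> (A=5 B=9 C=5)
Reached target in 4 moves.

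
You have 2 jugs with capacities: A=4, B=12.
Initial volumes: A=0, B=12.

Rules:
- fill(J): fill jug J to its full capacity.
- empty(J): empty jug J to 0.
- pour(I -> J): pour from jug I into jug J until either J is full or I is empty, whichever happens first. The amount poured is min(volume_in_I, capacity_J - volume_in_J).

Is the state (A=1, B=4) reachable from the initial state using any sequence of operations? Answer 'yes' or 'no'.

Answer: no

Derivation:
BFS explored all 8 reachable states.
Reachable set includes: (0,0), (0,4), (0,8), (0,12), (4,0), (4,4), (4,8), (4,12)
Target (A=1, B=4) not in reachable set → no.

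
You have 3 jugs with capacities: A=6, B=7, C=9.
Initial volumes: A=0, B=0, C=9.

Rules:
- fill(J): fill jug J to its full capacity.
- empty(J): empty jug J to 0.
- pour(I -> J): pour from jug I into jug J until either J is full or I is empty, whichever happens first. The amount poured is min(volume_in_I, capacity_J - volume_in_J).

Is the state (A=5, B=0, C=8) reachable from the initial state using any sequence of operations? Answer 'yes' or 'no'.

BFS from (A=0, B=0, C=9):
  1. fill(A) -> (A=6 B=0 C=9)
  2. fill(B) -> (A=6 B=7 C=9)
  3. empty(C) -> (A=6 B=7 C=0)
  4. pour(B -> C) -> (A=6 B=0 C=7)
  5. pour(A -> B) -> (A=0 B=6 C=7)
  6. pour(C -> A) -> (A=6 B=6 C=1)
  7. pour(A -> B) -> (A=5 B=7 C=1)
  8. pour(B -> C) -> (A=5 B=0 C=8)
Target reached → yes.

Answer: yes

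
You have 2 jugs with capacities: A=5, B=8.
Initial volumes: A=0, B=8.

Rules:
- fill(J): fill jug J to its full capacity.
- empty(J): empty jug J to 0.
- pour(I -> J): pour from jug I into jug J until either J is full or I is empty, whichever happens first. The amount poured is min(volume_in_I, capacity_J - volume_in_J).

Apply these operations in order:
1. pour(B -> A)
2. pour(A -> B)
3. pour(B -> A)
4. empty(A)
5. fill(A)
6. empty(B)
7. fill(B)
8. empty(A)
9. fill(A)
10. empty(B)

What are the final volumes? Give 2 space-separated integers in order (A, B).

Step 1: pour(B -> A) -> (A=5 B=3)
Step 2: pour(A -> B) -> (A=0 B=8)
Step 3: pour(B -> A) -> (A=5 B=3)
Step 4: empty(A) -> (A=0 B=3)
Step 5: fill(A) -> (A=5 B=3)
Step 6: empty(B) -> (A=5 B=0)
Step 7: fill(B) -> (A=5 B=8)
Step 8: empty(A) -> (A=0 B=8)
Step 9: fill(A) -> (A=5 B=8)
Step 10: empty(B) -> (A=5 B=0)

Answer: 5 0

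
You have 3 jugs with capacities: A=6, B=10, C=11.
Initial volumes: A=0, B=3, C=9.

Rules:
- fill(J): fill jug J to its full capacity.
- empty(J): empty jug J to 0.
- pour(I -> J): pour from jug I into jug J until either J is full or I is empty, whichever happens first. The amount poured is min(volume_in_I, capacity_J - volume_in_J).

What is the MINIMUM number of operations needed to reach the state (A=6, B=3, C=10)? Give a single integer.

BFS from (A=0, B=3, C=9). One shortest path:
  1. fill(C) -> (A=0 B=3 C=11)
  2. pour(C -> A) -> (A=6 B=3 C=5)
  3. empty(A) -> (A=0 B=3 C=5)
  4. pour(C -> A) -> (A=5 B=3 C=0)
  5. fill(C) -> (A=5 B=3 C=11)
  6. pour(C -> A) -> (A=6 B=3 C=10)
Reached target in 6 moves.

Answer: 6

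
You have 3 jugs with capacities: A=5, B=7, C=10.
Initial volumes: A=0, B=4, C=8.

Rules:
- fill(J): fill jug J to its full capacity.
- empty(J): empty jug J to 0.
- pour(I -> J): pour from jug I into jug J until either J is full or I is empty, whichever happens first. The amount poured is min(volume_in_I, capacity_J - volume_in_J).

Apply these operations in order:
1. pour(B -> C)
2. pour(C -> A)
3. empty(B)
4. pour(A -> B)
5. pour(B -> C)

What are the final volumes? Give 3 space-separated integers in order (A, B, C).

Step 1: pour(B -> C) -> (A=0 B=2 C=10)
Step 2: pour(C -> A) -> (A=5 B=2 C=5)
Step 3: empty(B) -> (A=5 B=0 C=5)
Step 4: pour(A -> B) -> (A=0 B=5 C=5)
Step 5: pour(B -> C) -> (A=0 B=0 C=10)

Answer: 0 0 10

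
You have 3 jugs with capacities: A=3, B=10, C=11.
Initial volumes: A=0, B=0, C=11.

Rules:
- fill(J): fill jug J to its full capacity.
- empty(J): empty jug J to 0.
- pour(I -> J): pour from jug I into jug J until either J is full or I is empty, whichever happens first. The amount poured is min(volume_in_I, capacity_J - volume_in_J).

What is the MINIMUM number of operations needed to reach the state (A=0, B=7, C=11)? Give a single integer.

BFS from (A=0, B=0, C=11). One shortest path:
  1. fill(B) -> (A=0 B=10 C=11)
  2. pour(B -> A) -> (A=3 B=7 C=11)
  3. empty(A) -> (A=0 B=7 C=11)
Reached target in 3 moves.

Answer: 3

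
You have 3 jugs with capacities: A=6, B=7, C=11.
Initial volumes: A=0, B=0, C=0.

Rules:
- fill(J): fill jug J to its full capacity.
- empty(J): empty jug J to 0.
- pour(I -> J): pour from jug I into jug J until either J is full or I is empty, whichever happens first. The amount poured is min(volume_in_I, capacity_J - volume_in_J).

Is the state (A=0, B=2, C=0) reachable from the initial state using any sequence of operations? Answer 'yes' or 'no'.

BFS from (A=0, B=0, C=0):
  1. fill(A) -> (A=6 B=0 C=0)
  2. fill(B) -> (A=6 B=7 C=0)
  3. pour(A -> C) -> (A=0 B=7 C=6)
  4. pour(B -> C) -> (A=0 B=2 C=11)
  5. empty(C) -> (A=0 B=2 C=0)
Target reached → yes.

Answer: yes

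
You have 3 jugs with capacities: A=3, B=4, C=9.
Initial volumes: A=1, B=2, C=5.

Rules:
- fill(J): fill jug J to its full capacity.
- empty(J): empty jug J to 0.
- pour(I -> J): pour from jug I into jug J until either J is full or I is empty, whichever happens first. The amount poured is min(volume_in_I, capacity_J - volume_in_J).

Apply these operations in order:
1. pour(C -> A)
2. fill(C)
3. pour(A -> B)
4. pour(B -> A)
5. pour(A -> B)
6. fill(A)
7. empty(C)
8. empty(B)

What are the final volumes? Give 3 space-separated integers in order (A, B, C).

Answer: 3 0 0

Derivation:
Step 1: pour(C -> A) -> (A=3 B=2 C=3)
Step 2: fill(C) -> (A=3 B=2 C=9)
Step 3: pour(A -> B) -> (A=1 B=4 C=9)
Step 4: pour(B -> A) -> (A=3 B=2 C=9)
Step 5: pour(A -> B) -> (A=1 B=4 C=9)
Step 6: fill(A) -> (A=3 B=4 C=9)
Step 7: empty(C) -> (A=3 B=4 C=0)
Step 8: empty(B) -> (A=3 B=0 C=0)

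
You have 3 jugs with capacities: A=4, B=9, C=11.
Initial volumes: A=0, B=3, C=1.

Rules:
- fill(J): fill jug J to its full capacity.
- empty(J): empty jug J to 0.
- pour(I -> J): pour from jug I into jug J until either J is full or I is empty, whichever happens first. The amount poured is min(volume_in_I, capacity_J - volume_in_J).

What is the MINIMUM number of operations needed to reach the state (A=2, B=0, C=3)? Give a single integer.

Answer: 6

Derivation:
BFS from (A=0, B=3, C=1). One shortest path:
  1. fill(C) -> (A=0 B=3 C=11)
  2. pour(C -> A) -> (A=4 B=3 C=7)
  3. pour(A -> B) -> (A=0 B=7 C=7)
  4. pour(C -> A) -> (A=4 B=7 C=3)
  5. pour(A -> B) -> (A=2 B=9 C=3)
  6. empty(B) -> (A=2 B=0 C=3)
Reached target in 6 moves.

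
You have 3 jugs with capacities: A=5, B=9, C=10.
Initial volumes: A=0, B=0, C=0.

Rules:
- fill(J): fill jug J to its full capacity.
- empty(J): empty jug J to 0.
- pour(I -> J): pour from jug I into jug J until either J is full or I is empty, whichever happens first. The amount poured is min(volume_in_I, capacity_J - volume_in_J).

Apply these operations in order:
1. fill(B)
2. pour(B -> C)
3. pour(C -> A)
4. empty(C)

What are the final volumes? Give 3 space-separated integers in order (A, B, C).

Answer: 5 0 0

Derivation:
Step 1: fill(B) -> (A=0 B=9 C=0)
Step 2: pour(B -> C) -> (A=0 B=0 C=9)
Step 3: pour(C -> A) -> (A=5 B=0 C=4)
Step 4: empty(C) -> (A=5 B=0 C=0)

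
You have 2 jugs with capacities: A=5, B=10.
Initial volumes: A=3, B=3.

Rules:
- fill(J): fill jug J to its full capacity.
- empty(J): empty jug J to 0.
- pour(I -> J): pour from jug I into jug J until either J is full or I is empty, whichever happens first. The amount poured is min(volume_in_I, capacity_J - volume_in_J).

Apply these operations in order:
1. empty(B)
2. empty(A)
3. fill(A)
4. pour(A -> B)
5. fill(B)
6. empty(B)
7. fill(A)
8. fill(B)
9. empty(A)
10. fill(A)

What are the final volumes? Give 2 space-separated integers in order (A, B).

Step 1: empty(B) -> (A=3 B=0)
Step 2: empty(A) -> (A=0 B=0)
Step 3: fill(A) -> (A=5 B=0)
Step 4: pour(A -> B) -> (A=0 B=5)
Step 5: fill(B) -> (A=0 B=10)
Step 6: empty(B) -> (A=0 B=0)
Step 7: fill(A) -> (A=5 B=0)
Step 8: fill(B) -> (A=5 B=10)
Step 9: empty(A) -> (A=0 B=10)
Step 10: fill(A) -> (A=5 B=10)

Answer: 5 10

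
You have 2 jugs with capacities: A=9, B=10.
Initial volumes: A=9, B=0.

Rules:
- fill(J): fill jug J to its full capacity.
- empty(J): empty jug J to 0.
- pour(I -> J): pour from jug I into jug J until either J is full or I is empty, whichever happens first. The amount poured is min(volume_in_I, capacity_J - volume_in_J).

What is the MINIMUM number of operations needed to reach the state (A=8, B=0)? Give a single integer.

BFS from (A=9, B=0). One shortest path:
  1. pour(A -> B) -> (A=0 B=9)
  2. fill(A) -> (A=9 B=9)
  3. pour(A -> B) -> (A=8 B=10)
  4. empty(B) -> (A=8 B=0)
Reached target in 4 moves.

Answer: 4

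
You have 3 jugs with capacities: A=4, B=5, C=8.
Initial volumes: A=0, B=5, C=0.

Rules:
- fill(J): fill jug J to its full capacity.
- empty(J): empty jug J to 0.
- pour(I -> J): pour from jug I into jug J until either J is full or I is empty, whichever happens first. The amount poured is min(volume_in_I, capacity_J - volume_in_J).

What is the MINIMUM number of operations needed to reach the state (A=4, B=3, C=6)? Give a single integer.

BFS from (A=0, B=5, C=0). One shortest path:
  1. fill(A) -> (A=4 B=5 C=0)
  2. pour(B -> C) -> (A=4 B=0 C=5)
  3. pour(A -> B) -> (A=0 B=4 C=5)
  4. pour(C -> A) -> (A=4 B=4 C=1)
  5. pour(A -> B) -> (A=3 B=5 C=1)
  6. pour(B -> C) -> (A=3 B=0 C=6)
  7. pour(A -> B) -> (A=0 B=3 C=6)
  8. fill(A) -> (A=4 B=3 C=6)
Reached target in 8 moves.

Answer: 8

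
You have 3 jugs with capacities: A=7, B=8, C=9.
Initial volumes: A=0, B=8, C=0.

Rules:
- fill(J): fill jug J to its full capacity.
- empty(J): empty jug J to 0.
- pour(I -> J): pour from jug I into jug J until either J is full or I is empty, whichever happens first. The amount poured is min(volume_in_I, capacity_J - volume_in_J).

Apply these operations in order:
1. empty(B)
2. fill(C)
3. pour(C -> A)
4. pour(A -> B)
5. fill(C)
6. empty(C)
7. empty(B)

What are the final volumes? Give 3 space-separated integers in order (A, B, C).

Answer: 0 0 0

Derivation:
Step 1: empty(B) -> (A=0 B=0 C=0)
Step 2: fill(C) -> (A=0 B=0 C=9)
Step 3: pour(C -> A) -> (A=7 B=0 C=2)
Step 4: pour(A -> B) -> (A=0 B=7 C=2)
Step 5: fill(C) -> (A=0 B=7 C=9)
Step 6: empty(C) -> (A=0 B=7 C=0)
Step 7: empty(B) -> (A=0 B=0 C=0)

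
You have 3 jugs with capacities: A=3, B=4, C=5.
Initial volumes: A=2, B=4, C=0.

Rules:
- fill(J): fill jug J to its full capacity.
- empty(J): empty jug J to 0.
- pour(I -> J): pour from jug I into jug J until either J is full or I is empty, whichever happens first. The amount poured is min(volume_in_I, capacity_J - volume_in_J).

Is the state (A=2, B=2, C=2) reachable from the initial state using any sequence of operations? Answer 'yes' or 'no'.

BFS explored all 96 reachable states.
Reachable set includes: (0,0,0), (0,0,1), (0,0,2), (0,0,3), (0,0,4), (0,0,5), (0,1,0), (0,1,1), (0,1,2), (0,1,3), (0,1,4), (0,1,5) ...
Target (A=2, B=2, C=2) not in reachable set → no.

Answer: no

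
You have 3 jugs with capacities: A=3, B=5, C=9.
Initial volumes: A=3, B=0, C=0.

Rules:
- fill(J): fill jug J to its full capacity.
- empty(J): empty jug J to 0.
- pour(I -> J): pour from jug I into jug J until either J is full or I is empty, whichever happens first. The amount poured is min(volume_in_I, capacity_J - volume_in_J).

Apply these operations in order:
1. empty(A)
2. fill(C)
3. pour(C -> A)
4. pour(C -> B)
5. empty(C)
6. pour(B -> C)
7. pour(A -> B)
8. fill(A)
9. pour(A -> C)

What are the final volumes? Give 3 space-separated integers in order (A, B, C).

Step 1: empty(A) -> (A=0 B=0 C=0)
Step 2: fill(C) -> (A=0 B=0 C=9)
Step 3: pour(C -> A) -> (A=3 B=0 C=6)
Step 4: pour(C -> B) -> (A=3 B=5 C=1)
Step 5: empty(C) -> (A=3 B=5 C=0)
Step 6: pour(B -> C) -> (A=3 B=0 C=5)
Step 7: pour(A -> B) -> (A=0 B=3 C=5)
Step 8: fill(A) -> (A=3 B=3 C=5)
Step 9: pour(A -> C) -> (A=0 B=3 C=8)

Answer: 0 3 8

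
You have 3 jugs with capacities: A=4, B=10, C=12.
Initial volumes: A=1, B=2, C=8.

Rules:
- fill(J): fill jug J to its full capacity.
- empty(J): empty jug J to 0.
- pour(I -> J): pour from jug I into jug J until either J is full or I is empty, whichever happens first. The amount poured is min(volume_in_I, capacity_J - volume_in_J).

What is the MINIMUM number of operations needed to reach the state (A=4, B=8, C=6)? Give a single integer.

Answer: 6

Derivation:
BFS from (A=1, B=2, C=8). One shortest path:
  1. fill(A) -> (A=4 B=2 C=8)
  2. pour(B -> C) -> (A=4 B=0 C=10)
  3. pour(A -> B) -> (A=0 B=4 C=10)
  4. fill(A) -> (A=4 B=4 C=10)
  5. pour(A -> B) -> (A=0 B=8 C=10)
  6. pour(C -> A) -> (A=4 B=8 C=6)
Reached target in 6 moves.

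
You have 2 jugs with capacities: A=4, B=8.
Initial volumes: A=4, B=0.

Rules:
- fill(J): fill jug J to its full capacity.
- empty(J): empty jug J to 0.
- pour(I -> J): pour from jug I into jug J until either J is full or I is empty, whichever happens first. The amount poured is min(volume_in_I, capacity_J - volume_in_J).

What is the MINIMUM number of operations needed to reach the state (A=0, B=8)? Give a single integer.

Answer: 2

Derivation:
BFS from (A=4, B=0). One shortest path:
  1. empty(A) -> (A=0 B=0)
  2. fill(B) -> (A=0 B=8)
Reached target in 2 moves.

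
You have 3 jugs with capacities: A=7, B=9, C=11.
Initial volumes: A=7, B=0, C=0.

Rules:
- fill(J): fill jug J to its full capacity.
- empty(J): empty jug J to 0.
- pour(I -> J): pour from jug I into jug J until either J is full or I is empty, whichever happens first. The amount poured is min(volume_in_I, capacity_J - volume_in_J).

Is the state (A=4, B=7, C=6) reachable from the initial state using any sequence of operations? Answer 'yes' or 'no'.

BFS explored all 480 reachable states.
Reachable set includes: (0,0,0), (0,0,1), (0,0,2), (0,0,3), (0,0,4), (0,0,5), (0,0,6), (0,0,7), (0,0,8), (0,0,9), (0,0,10), (0,0,11) ...
Target (A=4, B=7, C=6) not in reachable set → no.

Answer: no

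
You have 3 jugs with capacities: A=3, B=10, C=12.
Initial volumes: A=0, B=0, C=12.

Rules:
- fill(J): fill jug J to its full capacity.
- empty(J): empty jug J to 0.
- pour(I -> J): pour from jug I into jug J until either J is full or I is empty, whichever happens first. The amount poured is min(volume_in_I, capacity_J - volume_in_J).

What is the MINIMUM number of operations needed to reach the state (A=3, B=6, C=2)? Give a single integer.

Answer: 7

Derivation:
BFS from (A=0, B=0, C=12). One shortest path:
  1. fill(A) -> (A=3 B=0 C=12)
  2. pour(C -> B) -> (A=3 B=10 C=2)
  3. empty(B) -> (A=3 B=0 C=2)
  4. pour(A -> B) -> (A=0 B=3 C=2)
  5. fill(A) -> (A=3 B=3 C=2)
  6. pour(A -> B) -> (A=0 B=6 C=2)
  7. fill(A) -> (A=3 B=6 C=2)
Reached target in 7 moves.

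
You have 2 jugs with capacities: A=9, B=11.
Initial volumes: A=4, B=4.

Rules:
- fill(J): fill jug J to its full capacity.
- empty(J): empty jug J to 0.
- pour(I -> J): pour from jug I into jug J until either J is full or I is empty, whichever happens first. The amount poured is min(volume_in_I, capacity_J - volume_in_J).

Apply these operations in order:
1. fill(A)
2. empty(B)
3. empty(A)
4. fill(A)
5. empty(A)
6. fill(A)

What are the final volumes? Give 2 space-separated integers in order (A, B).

Step 1: fill(A) -> (A=9 B=4)
Step 2: empty(B) -> (A=9 B=0)
Step 3: empty(A) -> (A=0 B=0)
Step 4: fill(A) -> (A=9 B=0)
Step 5: empty(A) -> (A=0 B=0)
Step 6: fill(A) -> (A=9 B=0)

Answer: 9 0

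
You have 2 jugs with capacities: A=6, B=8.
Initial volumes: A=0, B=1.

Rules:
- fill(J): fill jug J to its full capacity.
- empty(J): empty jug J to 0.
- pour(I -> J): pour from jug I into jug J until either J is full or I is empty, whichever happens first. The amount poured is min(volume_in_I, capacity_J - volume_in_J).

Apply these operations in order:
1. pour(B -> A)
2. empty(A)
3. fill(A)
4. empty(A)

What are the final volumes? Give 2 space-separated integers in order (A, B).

Step 1: pour(B -> A) -> (A=1 B=0)
Step 2: empty(A) -> (A=0 B=0)
Step 3: fill(A) -> (A=6 B=0)
Step 4: empty(A) -> (A=0 B=0)

Answer: 0 0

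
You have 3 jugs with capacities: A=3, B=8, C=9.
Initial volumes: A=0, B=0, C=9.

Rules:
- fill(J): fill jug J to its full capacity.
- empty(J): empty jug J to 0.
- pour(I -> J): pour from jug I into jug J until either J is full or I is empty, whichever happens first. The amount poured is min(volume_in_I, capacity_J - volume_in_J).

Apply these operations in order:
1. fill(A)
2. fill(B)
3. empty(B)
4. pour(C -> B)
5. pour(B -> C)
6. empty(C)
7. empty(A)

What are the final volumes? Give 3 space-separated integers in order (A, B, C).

Step 1: fill(A) -> (A=3 B=0 C=9)
Step 2: fill(B) -> (A=3 B=8 C=9)
Step 3: empty(B) -> (A=3 B=0 C=9)
Step 4: pour(C -> B) -> (A=3 B=8 C=1)
Step 5: pour(B -> C) -> (A=3 B=0 C=9)
Step 6: empty(C) -> (A=3 B=0 C=0)
Step 7: empty(A) -> (A=0 B=0 C=0)

Answer: 0 0 0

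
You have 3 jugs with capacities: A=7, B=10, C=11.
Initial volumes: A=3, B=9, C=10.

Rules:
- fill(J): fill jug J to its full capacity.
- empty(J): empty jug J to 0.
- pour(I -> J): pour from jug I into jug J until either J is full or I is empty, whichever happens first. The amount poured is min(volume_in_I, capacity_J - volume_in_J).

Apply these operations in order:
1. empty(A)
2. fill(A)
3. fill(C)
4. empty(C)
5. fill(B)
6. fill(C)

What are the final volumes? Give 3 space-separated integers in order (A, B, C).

Answer: 7 10 11

Derivation:
Step 1: empty(A) -> (A=0 B=9 C=10)
Step 2: fill(A) -> (A=7 B=9 C=10)
Step 3: fill(C) -> (A=7 B=9 C=11)
Step 4: empty(C) -> (A=7 B=9 C=0)
Step 5: fill(B) -> (A=7 B=10 C=0)
Step 6: fill(C) -> (A=7 B=10 C=11)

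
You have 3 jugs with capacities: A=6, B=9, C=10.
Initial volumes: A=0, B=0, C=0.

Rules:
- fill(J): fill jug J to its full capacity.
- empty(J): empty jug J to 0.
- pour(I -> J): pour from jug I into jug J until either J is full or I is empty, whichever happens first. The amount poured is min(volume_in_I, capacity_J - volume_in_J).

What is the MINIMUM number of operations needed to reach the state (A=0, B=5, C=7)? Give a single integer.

Answer: 7

Derivation:
BFS from (A=0, B=0, C=0). One shortest path:
  1. fill(A) -> (A=6 B=0 C=0)
  2. pour(A -> C) -> (A=0 B=0 C=6)
  3. fill(A) -> (A=6 B=0 C=6)
  4. pour(A -> C) -> (A=2 B=0 C=10)
  5. pour(C -> B) -> (A=2 B=9 C=1)
  6. pour(B -> A) -> (A=6 B=5 C=1)
  7. pour(A -> C) -> (A=0 B=5 C=7)
Reached target in 7 moves.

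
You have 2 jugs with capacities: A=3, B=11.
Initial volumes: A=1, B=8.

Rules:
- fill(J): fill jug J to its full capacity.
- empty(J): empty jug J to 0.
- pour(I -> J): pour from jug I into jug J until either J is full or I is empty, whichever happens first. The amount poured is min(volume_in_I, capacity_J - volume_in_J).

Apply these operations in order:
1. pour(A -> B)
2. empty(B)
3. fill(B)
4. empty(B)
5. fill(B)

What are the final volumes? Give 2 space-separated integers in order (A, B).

Answer: 0 11

Derivation:
Step 1: pour(A -> B) -> (A=0 B=9)
Step 2: empty(B) -> (A=0 B=0)
Step 3: fill(B) -> (A=0 B=11)
Step 4: empty(B) -> (A=0 B=0)
Step 5: fill(B) -> (A=0 B=11)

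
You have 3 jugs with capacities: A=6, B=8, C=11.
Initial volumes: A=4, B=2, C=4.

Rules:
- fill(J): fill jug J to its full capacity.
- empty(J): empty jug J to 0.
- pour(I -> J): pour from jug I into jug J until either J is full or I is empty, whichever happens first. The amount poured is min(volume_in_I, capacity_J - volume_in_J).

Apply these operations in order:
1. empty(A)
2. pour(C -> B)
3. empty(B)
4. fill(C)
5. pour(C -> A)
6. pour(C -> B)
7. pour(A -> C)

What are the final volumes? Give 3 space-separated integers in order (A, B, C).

Step 1: empty(A) -> (A=0 B=2 C=4)
Step 2: pour(C -> B) -> (A=0 B=6 C=0)
Step 3: empty(B) -> (A=0 B=0 C=0)
Step 4: fill(C) -> (A=0 B=0 C=11)
Step 5: pour(C -> A) -> (A=6 B=0 C=5)
Step 6: pour(C -> B) -> (A=6 B=5 C=0)
Step 7: pour(A -> C) -> (A=0 B=5 C=6)

Answer: 0 5 6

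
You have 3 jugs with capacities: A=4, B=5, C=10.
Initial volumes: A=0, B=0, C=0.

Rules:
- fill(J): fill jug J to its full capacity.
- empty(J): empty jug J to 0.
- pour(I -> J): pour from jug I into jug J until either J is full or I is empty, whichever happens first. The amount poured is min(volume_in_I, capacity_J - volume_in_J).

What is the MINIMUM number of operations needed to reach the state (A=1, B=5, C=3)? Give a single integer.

BFS from (A=0, B=0, C=0). One shortest path:
  1. fill(A) -> (A=4 B=0 C=0)
  2. fill(B) -> (A=4 B=5 C=0)
  3. pour(A -> C) -> (A=0 B=5 C=4)
  4. pour(B -> A) -> (A=4 B=1 C=4)
  5. pour(A -> C) -> (A=0 B=1 C=8)
  6. pour(B -> A) -> (A=1 B=0 C=8)
  7. pour(C -> B) -> (A=1 B=5 C=3)
Reached target in 7 moves.

Answer: 7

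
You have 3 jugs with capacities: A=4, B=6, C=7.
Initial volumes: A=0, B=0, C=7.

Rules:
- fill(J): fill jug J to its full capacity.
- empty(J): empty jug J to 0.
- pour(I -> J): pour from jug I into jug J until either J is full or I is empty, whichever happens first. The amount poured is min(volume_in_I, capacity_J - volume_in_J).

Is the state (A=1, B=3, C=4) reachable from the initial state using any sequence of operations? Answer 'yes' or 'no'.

Answer: no

Derivation:
BFS explored all 190 reachable states.
Reachable set includes: (0,0,0), (0,0,1), (0,0,2), (0,0,3), (0,0,4), (0,0,5), (0,0,6), (0,0,7), (0,1,0), (0,1,1), (0,1,2), (0,1,3) ...
Target (A=1, B=3, C=4) not in reachable set → no.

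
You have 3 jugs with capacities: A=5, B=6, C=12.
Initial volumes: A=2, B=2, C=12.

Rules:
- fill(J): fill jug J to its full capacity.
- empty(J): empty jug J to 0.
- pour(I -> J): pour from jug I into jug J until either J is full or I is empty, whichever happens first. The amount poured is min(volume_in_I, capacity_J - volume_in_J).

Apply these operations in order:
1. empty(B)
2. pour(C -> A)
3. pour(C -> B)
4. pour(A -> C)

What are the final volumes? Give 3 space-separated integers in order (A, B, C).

Answer: 0 6 8

Derivation:
Step 1: empty(B) -> (A=2 B=0 C=12)
Step 2: pour(C -> A) -> (A=5 B=0 C=9)
Step 3: pour(C -> B) -> (A=5 B=6 C=3)
Step 4: pour(A -> C) -> (A=0 B=6 C=8)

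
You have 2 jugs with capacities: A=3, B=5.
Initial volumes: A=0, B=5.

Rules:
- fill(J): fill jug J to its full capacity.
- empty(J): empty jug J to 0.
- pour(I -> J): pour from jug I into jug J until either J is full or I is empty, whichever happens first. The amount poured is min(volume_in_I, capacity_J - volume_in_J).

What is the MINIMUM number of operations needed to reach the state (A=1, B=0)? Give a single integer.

Answer: 6

Derivation:
BFS from (A=0, B=5). One shortest path:
  1. fill(A) -> (A=3 B=5)
  2. empty(B) -> (A=3 B=0)
  3. pour(A -> B) -> (A=0 B=3)
  4. fill(A) -> (A=3 B=3)
  5. pour(A -> B) -> (A=1 B=5)
  6. empty(B) -> (A=1 B=0)
Reached target in 6 moves.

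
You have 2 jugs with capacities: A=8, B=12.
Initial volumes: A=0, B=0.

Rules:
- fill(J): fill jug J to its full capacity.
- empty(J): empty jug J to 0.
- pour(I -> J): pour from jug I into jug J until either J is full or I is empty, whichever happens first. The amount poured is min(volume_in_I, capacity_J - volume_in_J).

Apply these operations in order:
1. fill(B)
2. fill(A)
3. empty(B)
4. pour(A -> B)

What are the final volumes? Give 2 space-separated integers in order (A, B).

Step 1: fill(B) -> (A=0 B=12)
Step 2: fill(A) -> (A=8 B=12)
Step 3: empty(B) -> (A=8 B=0)
Step 4: pour(A -> B) -> (A=0 B=8)

Answer: 0 8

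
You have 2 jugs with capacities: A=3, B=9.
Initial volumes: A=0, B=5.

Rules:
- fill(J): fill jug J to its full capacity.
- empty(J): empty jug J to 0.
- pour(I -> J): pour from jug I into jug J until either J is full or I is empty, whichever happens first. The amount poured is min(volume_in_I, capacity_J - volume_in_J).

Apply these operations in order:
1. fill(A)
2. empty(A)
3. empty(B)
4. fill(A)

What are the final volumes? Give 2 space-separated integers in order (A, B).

Answer: 3 0

Derivation:
Step 1: fill(A) -> (A=3 B=5)
Step 2: empty(A) -> (A=0 B=5)
Step 3: empty(B) -> (A=0 B=0)
Step 4: fill(A) -> (A=3 B=0)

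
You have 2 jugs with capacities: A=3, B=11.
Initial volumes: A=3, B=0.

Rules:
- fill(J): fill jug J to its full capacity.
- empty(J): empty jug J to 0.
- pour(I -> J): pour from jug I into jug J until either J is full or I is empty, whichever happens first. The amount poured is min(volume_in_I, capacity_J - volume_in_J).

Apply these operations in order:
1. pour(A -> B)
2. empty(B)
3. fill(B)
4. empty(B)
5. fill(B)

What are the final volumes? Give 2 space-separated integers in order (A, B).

Step 1: pour(A -> B) -> (A=0 B=3)
Step 2: empty(B) -> (A=0 B=0)
Step 3: fill(B) -> (A=0 B=11)
Step 4: empty(B) -> (A=0 B=0)
Step 5: fill(B) -> (A=0 B=11)

Answer: 0 11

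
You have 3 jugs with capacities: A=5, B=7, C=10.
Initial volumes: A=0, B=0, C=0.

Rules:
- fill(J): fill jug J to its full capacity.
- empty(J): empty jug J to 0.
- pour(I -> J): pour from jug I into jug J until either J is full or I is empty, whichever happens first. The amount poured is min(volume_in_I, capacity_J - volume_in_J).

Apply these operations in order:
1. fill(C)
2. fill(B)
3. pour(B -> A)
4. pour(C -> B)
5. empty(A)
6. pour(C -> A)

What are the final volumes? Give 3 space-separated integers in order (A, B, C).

Answer: 5 7 0

Derivation:
Step 1: fill(C) -> (A=0 B=0 C=10)
Step 2: fill(B) -> (A=0 B=7 C=10)
Step 3: pour(B -> A) -> (A=5 B=2 C=10)
Step 4: pour(C -> B) -> (A=5 B=7 C=5)
Step 5: empty(A) -> (A=0 B=7 C=5)
Step 6: pour(C -> A) -> (A=5 B=7 C=0)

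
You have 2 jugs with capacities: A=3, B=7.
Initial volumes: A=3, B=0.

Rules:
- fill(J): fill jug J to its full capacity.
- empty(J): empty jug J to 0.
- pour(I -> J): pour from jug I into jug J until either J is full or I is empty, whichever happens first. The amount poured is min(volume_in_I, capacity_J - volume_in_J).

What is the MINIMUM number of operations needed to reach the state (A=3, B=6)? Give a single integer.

Answer: 4

Derivation:
BFS from (A=3, B=0). One shortest path:
  1. pour(A -> B) -> (A=0 B=3)
  2. fill(A) -> (A=3 B=3)
  3. pour(A -> B) -> (A=0 B=6)
  4. fill(A) -> (A=3 B=6)
Reached target in 4 moves.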